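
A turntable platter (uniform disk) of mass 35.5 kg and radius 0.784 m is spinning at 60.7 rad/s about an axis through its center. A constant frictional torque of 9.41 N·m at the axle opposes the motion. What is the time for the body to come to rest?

I = ½MR² = (1/2)(35.5)(0.784)² = 10.91 kg·m².
The net torque has magnitude 9.41 N·m, opposing ω.
|α| = τ/I = 9.410/10.91 = 0.8625 rad/s² (deceleration).
0 = ω₀ − |α|t ⇒ t = ω₀/|α| = 60.7/0.8625 = 70.38 s.

t ≈ 70.4 s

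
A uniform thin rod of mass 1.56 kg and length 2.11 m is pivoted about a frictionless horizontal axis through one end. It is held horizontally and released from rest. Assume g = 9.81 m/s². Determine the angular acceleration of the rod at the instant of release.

α ≈ 6.97 rad/s²

About the pivot, I = (1/3)ML² = (1/3)(1.56)(2.11)² = 2.315 kg·m².
The weight acts at the center, a distance L/2 = 1.055 m from the pivot; τ = Mg(L/2) = 16.15 N·m.
α = τ/I = 16.15/2.315 = 6.974 rad/s².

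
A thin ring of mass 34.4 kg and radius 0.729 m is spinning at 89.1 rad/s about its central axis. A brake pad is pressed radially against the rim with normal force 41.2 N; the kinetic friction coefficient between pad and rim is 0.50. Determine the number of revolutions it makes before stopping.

I = MR² = (34.4)(0.729)² = 18.28 kg·m².
Friction force f = μN = (0.50)(41.2) = 20.60 N at the rim; torque magnitude τ = fR = 15.02 N·m, opposing ω.
|α| = τ/I = 15.02/18.28 = 0.8215 rad/s² (deceleration).
ω² = ω₀² − 2|α|θ with ω = 0 ⇒ θ = ω₀²/(2|α|) = 4832 rad = 769.1 rev.

≈ 769 revolutions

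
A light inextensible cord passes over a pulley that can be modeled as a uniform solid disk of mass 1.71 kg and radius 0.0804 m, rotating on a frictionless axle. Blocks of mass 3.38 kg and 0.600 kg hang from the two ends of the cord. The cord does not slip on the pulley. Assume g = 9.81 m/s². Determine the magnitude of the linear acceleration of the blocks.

a ≈ 5.64 m/s²

I = ½MR² = (1/2)(1.71)(0.0804)² = 0.005527 kg·m².
Heavier block: m₁g − T₁ = m₁a. Lighter block: T₂ − m₂g = m₂a.
Pulley: (T₁ − T₂)R = Iα = I(a/R), so T₁ − T₂ = (I/R²)a = (1/2)M_p a = 0.8550·a.
Adding the three: (m₁ − m₂)g = (m₁ + m₂ + 0.8550)a, so a = (3.38 − 0.600)(9.81)/(3.38 + 0.600 + 0.8550) = 5.640 m/s².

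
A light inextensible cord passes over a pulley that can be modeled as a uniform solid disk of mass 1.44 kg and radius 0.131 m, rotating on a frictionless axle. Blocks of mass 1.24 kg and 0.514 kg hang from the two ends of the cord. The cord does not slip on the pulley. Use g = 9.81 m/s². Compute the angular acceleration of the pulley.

α ≈ 22.0 rad/s²

I = ½MR² = (1/2)(1.44)(0.131)² = 0.01236 kg·m².
Heavier block: m₁g − T₁ = m₁a. Lighter block: T₂ − m₂g = m₂a.
Pulley: (T₁ − T₂)R = Iα = I(a/R), so T₁ − T₂ = (I/R²)a = (1/2)M_p a = 0.7200·a.
Adding the three: (m₁ − m₂)g = (m₁ + m₂ + 0.7200)a, so a = (1.24 − 0.514)(9.81)/(1.24 + 0.514 + 0.7200) = 2.879 m/s².
α = a/R = 2.879/0.131 = 21.98 rad/s².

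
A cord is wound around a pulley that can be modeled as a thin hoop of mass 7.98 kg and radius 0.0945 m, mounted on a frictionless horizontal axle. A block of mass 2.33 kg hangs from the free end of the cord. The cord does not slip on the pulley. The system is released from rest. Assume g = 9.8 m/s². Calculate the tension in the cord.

T ≈ 17.7 N

I = MR² = (7.98)(0.0945)² = 0.07126 kg·m².
Block: mg − T = ma. Pulley: TR = Iα. No-slip: a = αR, so T = (I/R²)a = 7.980·a.
Then mg = (m + 7.980)a, so a = (2.33)(9.8)/(2.33 + 7.980) = 2.215 m/s².
T = 7.980·a = 17.67 N.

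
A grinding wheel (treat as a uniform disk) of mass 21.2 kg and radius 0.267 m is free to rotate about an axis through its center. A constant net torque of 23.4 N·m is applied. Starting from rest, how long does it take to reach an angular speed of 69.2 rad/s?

t ≈ 2.23 s

I = ½MR² = (1/2)(21.2)(0.267)² = 0.7557 kg·m².
α = τ/I = 23.4/0.7557 = 30.97 rad/s².
ω = αt ⇒ t = ω/α = 69.2/30.97 = 2.235 s.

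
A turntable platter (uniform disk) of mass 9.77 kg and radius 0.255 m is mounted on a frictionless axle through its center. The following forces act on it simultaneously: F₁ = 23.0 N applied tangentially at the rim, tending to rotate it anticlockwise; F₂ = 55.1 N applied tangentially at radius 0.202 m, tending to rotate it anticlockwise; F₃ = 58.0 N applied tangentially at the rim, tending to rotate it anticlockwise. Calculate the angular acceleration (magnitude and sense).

I = ½MR² = (1/2)(9.77)(0.255)² = 0.3176 kg·m².
Taking anticlockwise as positive: τ₁ = +(23.0)(0.255) = +5.865 N·m; τ₂ = +(55.1)(0.202) = +11.13 N·m; τ₃ = +(58.0)(0.255) = +14.79 N·m.
Net torque τ = 31.79 N·m.
α = τ/I = 31.79/0.3176 = 100.1 rad/s².

α ≈ 100 rad/s², anticlockwise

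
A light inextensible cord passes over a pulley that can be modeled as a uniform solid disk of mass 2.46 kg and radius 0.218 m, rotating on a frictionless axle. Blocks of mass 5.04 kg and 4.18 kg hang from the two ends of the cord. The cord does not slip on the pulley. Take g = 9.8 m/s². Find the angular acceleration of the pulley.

I = ½MR² = (1/2)(2.46)(0.218)² = 0.05845 kg·m².
Heavier block: m₁g − T₁ = m₁a. Lighter block: T₂ − m₂g = m₂a.
Pulley: (T₁ − T₂)R = Iα = I(a/R), so T₁ − T₂ = (I/R²)a = (1/2)M_p a = 1.230·a.
Adding the three: (m₁ − m₂)g = (m₁ + m₂ + 1.230)a, so a = (5.04 − 4.18)(9.8)/(5.04 + 4.18 + 1.230) = 0.8065 m/s².
α = a/R = 0.8065/0.218 = 3.700 rad/s².

α ≈ 3.70 rad/s²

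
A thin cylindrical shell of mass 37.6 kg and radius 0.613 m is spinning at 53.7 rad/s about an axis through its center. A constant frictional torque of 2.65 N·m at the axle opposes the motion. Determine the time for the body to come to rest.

I = MR² = (37.6)(0.613)² = 14.13 kg·m².
The net torque has magnitude 2.65 N·m, opposing ω.
|α| = τ/I = 2.650/14.13 = 0.1876 rad/s² (deceleration).
0 = ω₀ − |α|t ⇒ t = ω₀/|α| = 53.7/0.1876 = 286.3 s.

t ≈ 286 s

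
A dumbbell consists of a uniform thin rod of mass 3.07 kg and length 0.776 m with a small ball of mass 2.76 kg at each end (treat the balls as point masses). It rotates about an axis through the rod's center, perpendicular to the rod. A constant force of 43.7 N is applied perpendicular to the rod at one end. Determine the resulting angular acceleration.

I_rod = (1/12)ML² = (1/12)(3.07)(0.776)² = 0.1541 kg·m².
I_balls = 2·m·(L/2)² = 2(2.76)(0.3880)² = 0.8310 kg·m².
Total I = 0.9851 kg·m².
τ = F·(L/2) = (43.7)(0.388) = 16.96 N·m.
α = τ/I = 16.96/0.9851 = 17.21 rad/s².

α ≈ 17.2 rad/s²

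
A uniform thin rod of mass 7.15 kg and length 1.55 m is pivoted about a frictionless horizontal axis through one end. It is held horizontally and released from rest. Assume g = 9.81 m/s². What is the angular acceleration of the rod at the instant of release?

α ≈ 9.49 rad/s²

About the pivot, I = (1/3)ML² = (1/3)(7.15)(1.55)² = 5.726 kg·m².
The weight acts at the center, a distance L/2 = 0.7750 m from the pivot; τ = Mg(L/2) = 54.36 N·m.
α = τ/I = 54.36/5.726 = 9.494 rad/s².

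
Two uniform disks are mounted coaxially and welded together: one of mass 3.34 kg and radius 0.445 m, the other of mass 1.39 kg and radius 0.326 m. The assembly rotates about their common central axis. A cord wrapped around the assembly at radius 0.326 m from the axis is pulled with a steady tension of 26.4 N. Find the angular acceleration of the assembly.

α ≈ 21.3 rad/s²

I = ½M₁R₁² + ½M₂R₂² = ½(3.34)(0.445)² + ½(1.39)(0.326)² = 0.4046 kg·m².
τ = F r = (26.4)(0.326) = 8.606 N·m.
α = τ/I = 8.606/0.4046 = 21.27 rad/s².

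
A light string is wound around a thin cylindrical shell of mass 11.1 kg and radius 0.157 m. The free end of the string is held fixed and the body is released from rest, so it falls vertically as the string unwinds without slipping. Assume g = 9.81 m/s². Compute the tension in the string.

T ≈ 54.4 N

Translation: Mg − T = Ma. Rotation about the center: TR = Iα with I = MR².
With a = αR: T = (I/R²)a = M a, so Mg = (1 + 1.000)Ma.
a = g/(1 + 1.000) = 9.81/2.000 = 4.905 m/s².
T = 1.000·M·a = (1.000)(11.1)(4.905) = 54.45 N.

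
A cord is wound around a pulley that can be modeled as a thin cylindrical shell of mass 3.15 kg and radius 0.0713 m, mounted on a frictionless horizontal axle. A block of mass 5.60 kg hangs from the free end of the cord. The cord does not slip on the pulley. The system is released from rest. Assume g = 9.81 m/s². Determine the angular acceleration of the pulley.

α ≈ 88.1 rad/s²

I = MR² = (3.15)(0.0713)² = 0.01601 kg·m².
Block: mg − T = ma. Pulley: TR = Iα. No-slip: a = αR, so T = (I/R²)a = 3.150·a.
Then mg = (m + 3.150)a, so a = (5.60)(9.81)/(5.60 + 3.150) = 6.278 m/s².
α = a/R = 6.278/0.0713 = 88.06 rad/s².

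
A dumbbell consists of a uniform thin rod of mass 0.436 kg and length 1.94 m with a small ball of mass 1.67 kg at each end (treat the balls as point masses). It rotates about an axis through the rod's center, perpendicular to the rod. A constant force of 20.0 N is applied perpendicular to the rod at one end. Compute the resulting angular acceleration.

α ≈ 5.92 rad/s²

I_rod = (1/12)ML² = (1/12)(0.436)(1.94)² = 0.1367 kg·m².
I_balls = 2·m·(L/2)² = 2(1.67)(0.9700)² = 3.143 kg·m².
Total I = 3.279 kg·m².
τ = F·(L/2) = (20.0)(0.970) = 19.40 N·m.
α = τ/I = 19.40/3.279 = 5.916 rad/s².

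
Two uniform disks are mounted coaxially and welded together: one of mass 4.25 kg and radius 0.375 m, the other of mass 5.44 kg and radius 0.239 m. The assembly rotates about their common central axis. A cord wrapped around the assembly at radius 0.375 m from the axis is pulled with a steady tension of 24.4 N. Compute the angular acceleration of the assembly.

I = ½M₁R₁² + ½M₂R₂² = ½(4.25)(0.375)² + ½(5.44)(0.239)² = 0.4542 kg·m².
τ = F r = (24.4)(0.375) = 9.150 N·m.
α = τ/I = 9.150/0.4542 = 20.15 rad/s².

α ≈ 20.1 rad/s²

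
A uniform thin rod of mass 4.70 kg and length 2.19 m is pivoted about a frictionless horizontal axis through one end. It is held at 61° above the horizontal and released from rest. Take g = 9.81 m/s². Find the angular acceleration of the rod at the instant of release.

α ≈ 3.26 rad/s²

About the pivot, I = (1/3)ML² = (1/3)(4.70)(2.19)² = 7.514 kg·m².
The weight acts at the center, a distance L/2 = 1.095 m from the pivot; τ = Mg(L/2) cos 61° = 24.48 N·m.
α = τ/I = 24.48/7.514 = 3.258 rad/s².
(Equivalently α = (3g/(2L)) cos 61° = 3.258 rad/s².)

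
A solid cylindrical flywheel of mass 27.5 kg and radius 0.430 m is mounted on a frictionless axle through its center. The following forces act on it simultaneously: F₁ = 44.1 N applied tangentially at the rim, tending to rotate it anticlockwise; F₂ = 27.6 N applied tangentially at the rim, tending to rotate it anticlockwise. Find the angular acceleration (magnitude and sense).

α ≈ 12.1 rad/s², anticlockwise

I = ½MR² = (1/2)(27.5)(0.430)² = 2.542 kg·m².
Taking anticlockwise as positive: τ₁ = +(44.1)(0.430) = +18.96 N·m; τ₂ = +(27.6)(0.430) = +11.87 N·m.
Net torque τ = 30.83 N·m.
α = τ/I = 30.83/2.542 = 12.13 rad/s².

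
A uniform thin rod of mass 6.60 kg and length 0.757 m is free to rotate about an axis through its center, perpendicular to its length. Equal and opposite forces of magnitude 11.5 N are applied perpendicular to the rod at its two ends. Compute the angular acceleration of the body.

α ≈ 27.6 rad/s²

I = (1/12)ML² = (1/12)(6.60)(0.757)² = 0.3152 kg·m².
The couple gives τ = F·(L/2) + F·(L/2) = F L = (11.5)(0.757) = 8.706 N·m.
From τ = Iα: α = 8.706/0.3152 = 27.62 rad/s².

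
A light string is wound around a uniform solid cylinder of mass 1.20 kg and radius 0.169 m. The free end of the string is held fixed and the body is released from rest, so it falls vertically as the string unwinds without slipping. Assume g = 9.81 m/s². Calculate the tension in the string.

T ≈ 3.92 N

Translation: Mg − T = Ma. Rotation about the center: TR = Iα with I = ½MR².
With a = αR: T = (I/R²)a = (1/2)M a, so Mg = (1 + 0.5000)Ma.
a = g/(1 + 0.5000) = 9.81/1.500 = 6.540 m/s².
T = 0.5000·M·a = (0.5000)(1.20)(6.540) = 3.924 N.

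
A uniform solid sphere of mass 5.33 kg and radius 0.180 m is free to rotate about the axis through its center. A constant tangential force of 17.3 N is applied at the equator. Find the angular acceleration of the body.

I = (2/5)MR² = (2/5)(5.33)(0.180)² = 0.06908 kg·m².
τ = F R = (17.3)(0.180) = 3.114 N·m.
Newton's second law for rotation, τ = Iα, gives α = τ/I = 3.114/0.06908 = 45.08 rad/s².

α ≈ 45.1 rad/s²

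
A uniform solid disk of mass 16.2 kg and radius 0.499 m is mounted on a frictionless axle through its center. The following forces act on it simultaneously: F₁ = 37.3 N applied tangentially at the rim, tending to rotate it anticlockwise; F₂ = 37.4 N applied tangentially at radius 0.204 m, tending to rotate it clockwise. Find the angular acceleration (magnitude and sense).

α ≈ 5.45 rad/s², anticlockwise

I = ½MR² = (1/2)(16.2)(0.499)² = 2.017 kg·m².
Taking anticlockwise as positive: τ₁ = +(37.3)(0.499) = +18.61 N·m; τ₂ = −(37.4)(0.204) = −7.630 N·m.
Net torque τ = 10.98 N·m.
α = τ/I = 10.98/2.017 = 5.446 rad/s².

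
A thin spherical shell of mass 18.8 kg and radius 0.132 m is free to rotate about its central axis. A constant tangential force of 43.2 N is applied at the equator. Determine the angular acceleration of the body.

I = (2/3)MR² = (2/3)(18.8)(0.132)² = 0.2184 kg·m².
τ = F R = (43.2)(0.132) = 5.702 N·m.
Newton's second law for rotation, τ = Iα, gives α = τ/I = 5.702/0.2184 = 26.11 rad/s².

α ≈ 26.1 rad/s²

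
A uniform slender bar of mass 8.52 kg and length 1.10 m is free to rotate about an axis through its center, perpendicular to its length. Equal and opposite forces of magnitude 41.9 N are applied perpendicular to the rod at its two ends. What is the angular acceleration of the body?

α ≈ 53.6 rad/s²

I = (1/12)ML² = (1/12)(8.52)(1.10)² = 0.8591 kg·m².
The couple gives τ = F·(L/2) + F·(L/2) = F L = (41.9)(1.10) = 46.09 N·m.
From τ = Iα: α = 46.09/0.8591 = 53.65 rad/s².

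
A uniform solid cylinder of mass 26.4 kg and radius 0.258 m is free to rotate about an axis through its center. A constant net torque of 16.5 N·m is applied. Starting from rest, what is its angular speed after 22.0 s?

I = ½MR² = (1/2)(26.4)(0.258)² = 0.8786 kg·m².
α = τ/I = 16.5/0.8786 = 18.78 rad/s².
ω = ω₀ + αt = 0 + (18.78)(22.0) = 413.1 rad/s.

ω ≈ 413 rad/s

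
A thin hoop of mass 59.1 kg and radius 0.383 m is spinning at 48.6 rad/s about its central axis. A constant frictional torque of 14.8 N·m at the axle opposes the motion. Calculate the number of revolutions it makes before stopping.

I = MR² = (59.1)(0.383)² = 8.669 kg·m².
The net torque has magnitude 14.8 N·m, opposing ω.
|α| = τ/I = 14.80/8.669 = 1.707 rad/s² (deceleration).
ω² = ω₀² − 2|α|θ with ω = 0 ⇒ θ = ω₀²/(2|α|) = 691.8 rad = 110.1 rev.

≈ 110 revolutions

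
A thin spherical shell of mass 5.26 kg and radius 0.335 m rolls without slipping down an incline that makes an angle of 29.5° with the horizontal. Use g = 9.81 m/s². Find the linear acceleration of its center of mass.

Translation along the incline: Mg sinθ − f = Ma.
Rotation about the center: fR = Iα with I = (2/3)MR². No-slip gives a = αR, so f = (I/R²)a = (2/3)M a.
Substituting: Mg sinθ = (1 + 0.6667)Ma, so a = g sinθ/(1 + 0.6667) = (9.81) sin 29.5° / 1.667 = 2.898 m/s².

a ≈ 2.90 m/s²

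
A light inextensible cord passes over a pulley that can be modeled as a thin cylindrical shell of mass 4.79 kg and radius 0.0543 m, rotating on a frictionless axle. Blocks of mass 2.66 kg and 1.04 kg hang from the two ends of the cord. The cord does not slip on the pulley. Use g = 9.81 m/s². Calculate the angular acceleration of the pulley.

α ≈ 34.5 rad/s²

I = MR² = (4.79)(0.0543)² = 0.01412 kg·m².
Heavier block: m₁g − T₁ = m₁a. Lighter block: T₂ − m₂g = m₂a.
Pulley: (T₁ − T₂)R = Iα = I(a/R), so T₁ − T₂ = (I/R²)a = 1·M_p a = 4.790·a.
Adding the three: (m₁ − m₂)g = (m₁ + m₂ + 4.790)a, so a = (2.66 − 1.04)(9.81)/(2.66 + 1.04 + 4.790) = 1.872 m/s².
α = a/R = 1.872/0.0543 = 34.47 rad/s².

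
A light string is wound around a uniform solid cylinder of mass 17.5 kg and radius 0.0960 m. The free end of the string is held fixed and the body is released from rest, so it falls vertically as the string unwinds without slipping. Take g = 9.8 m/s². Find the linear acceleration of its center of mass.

a ≈ 6.53 m/s²

Translation: Mg − T = Ma. Rotation about the center: TR = Iα with I = ½MR².
With a = αR: T = (I/R²)a = (1/2)M a, so Mg = (1 + 0.5000)Ma.
a = g/(1 + 0.5000) = 9.8/1.500 = 6.533 m/s².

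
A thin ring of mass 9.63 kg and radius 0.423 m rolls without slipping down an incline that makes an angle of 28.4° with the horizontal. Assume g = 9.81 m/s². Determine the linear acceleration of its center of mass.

a ≈ 2.33 m/s²

Translation along the incline: Mg sinθ − f = Ma.
Rotation about the center: fR = Iα with I = MR². No-slip gives a = αR, so f = (I/R²)a = M a.
Substituting: Mg sinθ = (1 + 1.000)Ma, so a = g sinθ/(1 + 1.000) = (9.81) sin 28.4° / 2.000 = 2.333 m/s².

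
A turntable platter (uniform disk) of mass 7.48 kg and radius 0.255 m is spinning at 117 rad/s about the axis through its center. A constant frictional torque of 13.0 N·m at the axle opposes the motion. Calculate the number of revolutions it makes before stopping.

I = ½MR² = (1/2)(7.48)(0.255)² = 0.2432 kg·m².
The net torque has magnitude 13.0 N·m, opposing ω.
|α| = τ/I = 13.00/0.2432 = 53.46 rad/s² (deceleration).
ω² = ω₀² − 2|α|θ with ω = 0 ⇒ θ = ω₀²/(2|α|) = 128.0 rad = 20.38 rev.

≈ 20.4 revolutions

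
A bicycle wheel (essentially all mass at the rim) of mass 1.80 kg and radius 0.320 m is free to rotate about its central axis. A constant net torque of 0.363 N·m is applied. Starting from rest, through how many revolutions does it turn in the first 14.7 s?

≈ 33.9 revolutions

I = MR² = (1.80)(0.320)² = 0.1843 kg·m².
α = τ/I = 0.363/0.1843 = 1.969 rad/s².
θ = ½αt² = ½(1.969)(14.7)² = 212.8 rad.
Revolutions = θ/(2π) = 33.87.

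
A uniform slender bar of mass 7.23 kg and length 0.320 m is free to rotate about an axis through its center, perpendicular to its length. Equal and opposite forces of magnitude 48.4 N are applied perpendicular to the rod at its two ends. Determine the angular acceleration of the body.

α ≈ 251 rad/s²

I = (1/12)ML² = (1/12)(7.23)(0.320)² = 0.06170 kg·m².
The couple gives τ = F·(L/2) + F·(L/2) = F L = (48.4)(0.320) = 15.49 N·m.
From τ = Iα: α = 15.49/0.06170 = 251.0 rad/s².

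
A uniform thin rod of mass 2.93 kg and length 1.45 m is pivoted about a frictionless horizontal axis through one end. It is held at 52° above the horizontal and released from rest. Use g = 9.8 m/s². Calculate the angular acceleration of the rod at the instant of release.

About the pivot, I = (1/3)ML² = (1/3)(2.93)(1.45)² = 2.053 kg·m².
The weight acts at the center, a distance L/2 = 0.7250 m from the pivot; τ = Mg(L/2) cos 52° = 12.82 N·m.
α = τ/I = 12.82/2.053 = 6.242 rad/s².
(Equivalently α = (3g/(2L)) cos 52° = 6.242 rad/s².)

α ≈ 6.24 rad/s²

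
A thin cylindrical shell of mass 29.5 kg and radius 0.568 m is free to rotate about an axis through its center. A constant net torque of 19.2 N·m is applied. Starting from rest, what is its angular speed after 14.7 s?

I = MR² = (29.5)(0.568)² = 9.517 kg·m².
α = τ/I = 19.2/9.517 = 2.017 rad/s².
ω = ω₀ + αt = 0 + (2.017)(14.7) = 29.66 rad/s.

ω ≈ 29.7 rad/s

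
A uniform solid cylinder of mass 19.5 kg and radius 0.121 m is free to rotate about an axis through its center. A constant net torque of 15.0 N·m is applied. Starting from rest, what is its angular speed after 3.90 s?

ω ≈ 410 rad/s

I = ½MR² = (1/2)(19.5)(0.121)² = 0.1427 kg·m².
α = τ/I = 15.0/0.1427 = 105.1 rad/s².
ω = ω₀ + αt = 0 + (105.1)(3.90) = 409.8 rad/s.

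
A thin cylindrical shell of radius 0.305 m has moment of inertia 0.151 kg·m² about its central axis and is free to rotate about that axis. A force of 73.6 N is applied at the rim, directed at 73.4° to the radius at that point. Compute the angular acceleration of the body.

Only the tangential component produces torque: τ = F R sinθ = (73.6)(0.305) sin 73.4° = 21.51 N·m.
Newton's second law for rotation, τ = Iα, gives α = τ/I = 21.51/0.1510 = 142.5 rad/s².

α ≈ 142 rad/s²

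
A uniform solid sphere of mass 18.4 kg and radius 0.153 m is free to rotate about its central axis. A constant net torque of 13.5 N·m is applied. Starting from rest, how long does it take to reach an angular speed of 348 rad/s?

I = (2/5)MR² = (2/5)(18.4)(0.153)² = 0.1723 kg·m².
α = τ/I = 13.5/0.1723 = 78.36 rad/s².
ω = αt ⇒ t = ω/α = 348/78.36 = 4.441 s.

t ≈ 4.44 s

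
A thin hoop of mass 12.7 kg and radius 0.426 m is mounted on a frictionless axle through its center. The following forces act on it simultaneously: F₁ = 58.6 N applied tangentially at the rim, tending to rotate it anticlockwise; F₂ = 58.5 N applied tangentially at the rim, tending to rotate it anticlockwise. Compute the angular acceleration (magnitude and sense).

I = MR² = (12.7)(0.426)² = 2.305 kg·m².
Taking anticlockwise as positive: τ₁ = +(58.6)(0.426) = +24.96 N·m; τ₂ = +(58.5)(0.426) = +24.92 N·m.
Net torque τ = 49.88 N·m.
α = τ/I = 49.88/2.305 = 21.64 rad/s².

α ≈ 21.6 rad/s², anticlockwise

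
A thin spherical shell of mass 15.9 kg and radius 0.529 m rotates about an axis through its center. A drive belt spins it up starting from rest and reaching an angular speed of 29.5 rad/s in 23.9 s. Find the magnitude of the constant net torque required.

I = (2/3)MR² = (2/3)(15.9)(0.529)² = 2.966 kg·m².
α = Δω/Δt = (29.5 − 0)/23.9 = 1.234 rad/s².
τ = Iα = (2.966)(1.234) = 3.661 N·m.

τ ≈ 3.66 N·m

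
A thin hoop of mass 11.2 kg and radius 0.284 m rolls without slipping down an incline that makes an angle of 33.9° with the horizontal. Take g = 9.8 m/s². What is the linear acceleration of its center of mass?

Translation along the incline: Mg sinθ − f = Ma.
Rotation about the center: fR = Iα with I = MR². No-slip gives a = αR, so f = (I/R²)a = M a.
Substituting: Mg sinθ = (1 + 1.000)Ma, so a = g sinθ/(1 + 1.000) = (9.8) sin 33.9° / 2.000 = 2.733 m/s².

a ≈ 2.73 m/s²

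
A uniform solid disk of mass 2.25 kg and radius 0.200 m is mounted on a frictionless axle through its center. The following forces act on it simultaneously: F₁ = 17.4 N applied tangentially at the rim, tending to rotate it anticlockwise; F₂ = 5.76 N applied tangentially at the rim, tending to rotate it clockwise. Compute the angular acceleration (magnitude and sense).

α ≈ 51.7 rad/s², anticlockwise

I = ½MR² = (1/2)(2.25)(0.200)² = 0.04500 kg·m².
Taking anticlockwise as positive: τ₁ = +(17.4)(0.200) = +3.480 N·m; τ₂ = −(5.76)(0.200) = −1.152 N·m.
Net torque τ = 2.328 N·m.
α = τ/I = 2.328/0.04500 = 51.73 rad/s².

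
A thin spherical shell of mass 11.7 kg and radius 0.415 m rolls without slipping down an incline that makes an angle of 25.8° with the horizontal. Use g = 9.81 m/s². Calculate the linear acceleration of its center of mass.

Translation along the incline: Mg sinθ − f = Ma.
Rotation about the center: fR = Iα with I = (2/3)MR². No-slip gives a = αR, so f = (I/R²)a = (2/3)M a.
Substituting: Mg sinθ = (1 + 0.6667)Ma, so a = g sinθ/(1 + 0.6667) = (9.81) sin 25.8° / 1.667 = 2.562 m/s².

a ≈ 2.56 m/s²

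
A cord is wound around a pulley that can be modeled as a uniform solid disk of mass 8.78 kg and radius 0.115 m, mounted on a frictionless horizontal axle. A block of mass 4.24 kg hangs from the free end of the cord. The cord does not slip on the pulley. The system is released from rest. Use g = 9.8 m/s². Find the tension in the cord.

I = ½MR² = (1/2)(8.78)(0.115)² = 0.05806 kg·m².
Block: mg − T = ma. Pulley: TR = Iα. No-slip: a = αR, so T = (I/R²)a = 4.390·a.
Then mg = (m + 4.390)a, so a = (4.24)(9.8)/(4.24 + 4.390) = 4.815 m/s².
T = 4.390·a = 21.14 N.

T ≈ 21.1 N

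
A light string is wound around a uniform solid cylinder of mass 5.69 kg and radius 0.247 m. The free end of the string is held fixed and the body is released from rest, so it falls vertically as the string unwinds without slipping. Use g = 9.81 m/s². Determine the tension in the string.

Translation: Mg − T = Ma. Rotation about the center: TR = Iα with I = ½MR².
With a = αR: T = (I/R²)a = (1/2)M a, so Mg = (1 + 0.5000)Ma.
a = g/(1 + 0.5000) = 9.81/1.500 = 6.540 m/s².
T = 0.5000·M·a = (0.5000)(5.69)(6.540) = 18.61 N.

T ≈ 18.6 N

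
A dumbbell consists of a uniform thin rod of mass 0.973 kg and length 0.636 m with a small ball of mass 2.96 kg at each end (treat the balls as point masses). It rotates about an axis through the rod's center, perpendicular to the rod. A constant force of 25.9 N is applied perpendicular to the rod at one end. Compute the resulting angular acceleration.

I_rod = (1/12)ML² = (1/12)(0.973)(0.636)² = 0.03280 kg·m².
I_balls = 2·m·(L/2)² = 2(2.96)(0.3180)² = 0.5987 kg·m².
Total I = 0.6315 kg·m².
τ = F·(L/2) = (25.9)(0.318) = 8.236 N·m.
α = τ/I = 8.236/0.6315 = 13.04 rad/s².

α ≈ 13.0 rad/s²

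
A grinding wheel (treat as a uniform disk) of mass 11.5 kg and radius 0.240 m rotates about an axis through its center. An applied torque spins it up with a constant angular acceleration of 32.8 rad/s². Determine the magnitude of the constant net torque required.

τ ≈ 10.9 N·m

I = ½MR² = (1/2)(11.5)(0.240)² = 0.3312 kg·m².
τ = Iα = (0.3312)(32.80) = 10.86 N·m.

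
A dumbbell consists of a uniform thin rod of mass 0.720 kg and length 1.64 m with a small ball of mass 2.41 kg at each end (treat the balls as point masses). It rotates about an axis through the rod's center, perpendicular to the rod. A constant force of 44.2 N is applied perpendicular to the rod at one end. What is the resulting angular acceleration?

α ≈ 10.7 rad/s²

I_rod = (1/12)ML² = (1/12)(0.720)(1.64)² = 0.1614 kg·m².
I_balls = 2·m·(L/2)² = 2(2.41)(0.8200)² = 3.241 kg·m².
Total I = 3.402 kg·m².
τ = F·(L/2) = (44.2)(0.820) = 36.24 N·m.
α = τ/I = 36.24/3.402 = 10.65 rad/s².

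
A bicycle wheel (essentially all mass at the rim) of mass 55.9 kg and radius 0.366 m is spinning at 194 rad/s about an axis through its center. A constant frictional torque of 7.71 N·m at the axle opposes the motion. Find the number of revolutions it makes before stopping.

I = MR² = (55.9)(0.366)² = 7.488 kg·m².
The net torque has magnitude 7.71 N·m, opposing ω.
|α| = τ/I = 7.710/7.488 = 1.030 rad/s² (deceleration).
ω² = ω₀² − 2|α|θ with ω = 0 ⇒ θ = ω₀²/(2|α|) = 18280 rad = 2909 rev.

≈ 2910 revolutions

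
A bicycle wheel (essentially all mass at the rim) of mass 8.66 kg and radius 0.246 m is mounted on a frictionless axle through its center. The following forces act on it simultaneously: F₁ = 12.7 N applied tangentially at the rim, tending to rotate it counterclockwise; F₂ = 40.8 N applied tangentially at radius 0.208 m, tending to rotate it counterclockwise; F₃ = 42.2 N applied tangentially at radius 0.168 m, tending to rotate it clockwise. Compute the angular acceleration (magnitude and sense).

I = MR² = (8.66)(0.246)² = 0.5241 kg·m².
Taking counterclockwise as positive: τ₁ = +(12.7)(0.246) = +3.124 N·m; τ₂ = +(40.8)(0.208) = +8.486 N·m; τ₃ = −(42.2)(0.168) = −7.090 N·m.
Net torque τ = 4.521 N·m.
α = τ/I = 4.521/0.5241 = 8.627 rad/s².

α ≈ 8.63 rad/s², counterclockwise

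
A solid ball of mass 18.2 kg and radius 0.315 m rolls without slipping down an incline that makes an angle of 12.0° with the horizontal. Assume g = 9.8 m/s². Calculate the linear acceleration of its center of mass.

Translation along the incline: Mg sinθ − f = Ma.
Rotation about the center: fR = Iα with I = (2/5)MR². No-slip gives a = αR, so f = (I/R²)a = (2/5)M a.
Substituting: Mg sinθ = (1 + 0.4000)Ma, so a = g sinθ/(1 + 0.4000) = (9.8) sin 12.0° / 1.400 = 1.455 m/s².

a ≈ 1.46 m/s²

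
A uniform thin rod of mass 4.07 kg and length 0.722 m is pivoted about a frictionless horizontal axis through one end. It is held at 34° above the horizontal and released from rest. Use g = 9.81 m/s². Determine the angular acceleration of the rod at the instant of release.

About the pivot, I = (1/3)ML² = (1/3)(4.07)(0.722)² = 0.7072 kg·m².
The weight acts at the center, a distance L/2 = 0.3610 m from the pivot; τ = Mg(L/2) cos 34° = 11.95 N·m.
α = τ/I = 11.95/0.7072 = 16.90 rad/s².

α ≈ 16.9 rad/s²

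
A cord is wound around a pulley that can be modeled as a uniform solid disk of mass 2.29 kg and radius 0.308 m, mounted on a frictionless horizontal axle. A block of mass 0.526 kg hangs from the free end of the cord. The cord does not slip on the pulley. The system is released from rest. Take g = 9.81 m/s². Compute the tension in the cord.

T ≈ 3.54 N

I = ½MR² = (1/2)(2.29)(0.308)² = 0.1086 kg·m².
Block: mg − T = ma. Pulley: TR = Iα. No-slip: a = αR, so T = (I/R²)a = 1.145·a.
Then mg = (m + 1.145)a, so a = (0.526)(9.81)/(0.526 + 1.145) = 3.088 m/s².
T = 1.145·a = 3.536 N.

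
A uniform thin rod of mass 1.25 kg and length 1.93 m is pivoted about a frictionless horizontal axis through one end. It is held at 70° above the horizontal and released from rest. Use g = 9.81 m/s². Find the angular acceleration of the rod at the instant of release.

About the pivot, I = (1/3)ML² = (1/3)(1.25)(1.93)² = 1.552 kg·m².
The weight acts at the center, a distance L/2 = 0.9650 m from the pivot; τ = Mg(L/2) cos 70° = 4.047 N·m.
α = τ/I = 4.047/1.552 = 2.608 rad/s².
(Equivalently α = (3g/(2L)) cos 70° = 2.608 rad/s².)

α ≈ 2.61 rad/s²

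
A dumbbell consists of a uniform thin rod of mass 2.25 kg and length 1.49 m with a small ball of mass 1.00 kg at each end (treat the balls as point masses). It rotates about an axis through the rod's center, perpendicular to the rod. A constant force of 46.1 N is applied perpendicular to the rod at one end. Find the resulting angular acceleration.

I_rod = (1/12)ML² = (1/12)(2.25)(1.49)² = 0.4163 kg·m².
I_balls = 2·m·(L/2)² = 2(1.00)(0.7450)² = 1.110 kg·m².
Total I = 1.526 kg·m².
τ = F·(L/2) = (46.1)(0.745) = 34.34 N·m.
α = τ/I = 34.34/1.526 = 22.50 rad/s².

α ≈ 22.5 rad/s²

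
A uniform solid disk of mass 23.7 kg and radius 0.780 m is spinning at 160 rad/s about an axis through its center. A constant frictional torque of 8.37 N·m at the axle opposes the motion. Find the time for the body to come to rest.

I = ½MR² = (1/2)(23.7)(0.780)² = 7.210 kg·m².
The net torque has magnitude 8.37 N·m, opposing ω.
|α| = τ/I = 8.370/7.210 = 1.161 rad/s² (deceleration).
0 = ω₀ − |α|t ⇒ t = ω₀/|α| = 160/1.161 = 137.8 s.

t ≈ 138 s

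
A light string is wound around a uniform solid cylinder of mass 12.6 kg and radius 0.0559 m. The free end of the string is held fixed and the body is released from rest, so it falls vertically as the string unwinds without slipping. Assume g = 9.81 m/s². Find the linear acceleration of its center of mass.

Translation: Mg − T = Ma. Rotation about the center: TR = Iα with I = ½MR².
With a = αR: T = (I/R²)a = (1/2)M a, so Mg = (1 + 0.5000)Ma.
a = g/(1 + 0.5000) = 9.81/1.500 = 6.540 m/s².

a ≈ 6.54 m/s²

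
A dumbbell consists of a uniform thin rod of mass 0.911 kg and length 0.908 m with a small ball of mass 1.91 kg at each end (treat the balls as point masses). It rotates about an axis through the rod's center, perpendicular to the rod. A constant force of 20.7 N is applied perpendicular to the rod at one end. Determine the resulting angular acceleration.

α ≈ 11.1 rad/s²

I_rod = (1/12)ML² = (1/12)(0.911)(0.908)² = 0.06259 kg·m².
I_balls = 2·m·(L/2)² = 2(1.91)(0.4540)² = 0.7874 kg·m².
Total I = 0.8500 kg·m².
τ = F·(L/2) = (20.7)(0.454) = 9.398 N·m.
α = τ/I = 9.398/0.8500 = 11.06 rad/s².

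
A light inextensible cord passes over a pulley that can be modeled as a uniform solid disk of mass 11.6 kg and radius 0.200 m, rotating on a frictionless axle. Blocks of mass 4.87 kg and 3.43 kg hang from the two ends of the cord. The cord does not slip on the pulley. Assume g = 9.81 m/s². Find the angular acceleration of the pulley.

α ≈ 5.01 rad/s²

I = ½MR² = (1/2)(11.6)(0.200)² = 0.2320 kg·m².
Heavier block: m₁g − T₁ = m₁a. Lighter block: T₂ − m₂g = m₂a.
Pulley: (T₁ − T₂)R = Iα = I(a/R), so T₁ − T₂ = (I/R²)a = (1/2)M_p a = 5.800·a.
Adding the three: (m₁ − m₂)g = (m₁ + m₂ + 5.800)a, so a = (4.87 − 3.43)(9.81)/(4.87 + 3.43 + 5.800) = 1.002 m/s².
α = a/R = 1.002/0.200 = 5.009 rad/s².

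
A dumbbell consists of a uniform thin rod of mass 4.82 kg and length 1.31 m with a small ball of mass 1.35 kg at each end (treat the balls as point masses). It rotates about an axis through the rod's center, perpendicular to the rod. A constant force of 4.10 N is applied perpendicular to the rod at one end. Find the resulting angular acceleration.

α ≈ 1.45 rad/s²

I_rod = (1/12)ML² = (1/12)(4.82)(1.31)² = 0.6893 kg·m².
I_balls = 2·m·(L/2)² = 2(1.35)(0.6550)² = 1.158 kg·m².
Total I = 1.848 kg·m².
τ = F·(L/2) = (4.10)(0.655) = 2.685 N·m.
α = τ/I = 2.685/1.848 = 1.453 rad/s².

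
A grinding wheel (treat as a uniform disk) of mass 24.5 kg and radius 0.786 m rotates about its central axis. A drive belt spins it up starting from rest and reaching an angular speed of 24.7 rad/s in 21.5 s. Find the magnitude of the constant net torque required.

I = ½MR² = (1/2)(24.5)(0.786)² = 7.568 kg·m².
α = Δω/Δt = (24.7 − 0)/21.5 = 1.149 rad/s².
τ = Iα = (7.568)(1.149) = 8.694 N·m.

τ ≈ 8.69 N·m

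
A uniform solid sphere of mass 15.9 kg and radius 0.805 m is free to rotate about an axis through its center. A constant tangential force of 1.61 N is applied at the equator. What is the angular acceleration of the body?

α ≈ 0.314 rad/s²

I = (2/5)MR² = (2/5)(15.9)(0.805)² = 4.121 kg·m².
τ = F R = (1.61)(0.805) = 1.296 N·m.
From τ = Iα: α = 1.296/4.121 = 0.3145 rad/s².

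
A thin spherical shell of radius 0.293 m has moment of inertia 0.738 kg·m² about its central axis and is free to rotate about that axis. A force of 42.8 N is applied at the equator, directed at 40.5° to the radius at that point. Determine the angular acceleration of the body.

Only the tangential component produces torque: τ = F R sinθ = (42.8)(0.293) sin 40.5° = 8.144 N·m.
Newton's second law for rotation, τ = Iα, gives α = τ/I = 8.144/0.7380 = 11.04 rad/s².

α ≈ 11.0 rad/s²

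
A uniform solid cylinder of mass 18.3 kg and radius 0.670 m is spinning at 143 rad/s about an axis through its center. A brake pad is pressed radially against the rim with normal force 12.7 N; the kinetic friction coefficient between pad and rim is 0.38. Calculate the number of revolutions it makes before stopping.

≈ 2070 revolutions

I = ½MR² = (1/2)(18.3)(0.670)² = 4.107 kg·m².
Friction force f = μN = (0.38)(12.7) = 4.826 N at the rim; torque magnitude τ = fR = 3.233 N·m, opposing ω.
|α| = τ/I = 3.233/4.107 = 0.7872 rad/s² (deceleration).
ω² = ω₀² − 2|α|θ with ω = 0 ⇒ θ = ω₀²/(2|α|) = 12990 rad = 2067 rev.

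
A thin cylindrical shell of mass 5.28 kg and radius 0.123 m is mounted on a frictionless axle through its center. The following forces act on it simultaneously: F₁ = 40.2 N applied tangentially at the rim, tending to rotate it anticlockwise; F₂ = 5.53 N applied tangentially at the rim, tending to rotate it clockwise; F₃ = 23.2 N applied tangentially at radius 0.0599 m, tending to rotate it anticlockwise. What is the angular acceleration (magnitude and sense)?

I = MR² = (5.28)(0.123)² = 0.07988 kg·m².
Taking anticlockwise as positive: τ₁ = +(40.2)(0.123) = +4.945 N·m; τ₂ = −(5.53)(0.123) = −0.6802 N·m; τ₃ = +(23.2)(0.0599) = +1.390 N·m.
Net torque τ = 5.654 N·m.
α = τ/I = 5.654/0.07988 = 70.78 rad/s².

α ≈ 70.8 rad/s², anticlockwise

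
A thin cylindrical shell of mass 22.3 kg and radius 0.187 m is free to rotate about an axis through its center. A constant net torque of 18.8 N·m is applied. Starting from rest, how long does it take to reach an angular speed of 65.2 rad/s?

I = MR² = (22.3)(0.187)² = 0.7798 kg·m².
α = τ/I = 18.8/0.7798 = 24.11 rad/s².
ω = αt ⇒ t = ω/α = 65.2/24.11 = 2.704 s.

t ≈ 2.70 s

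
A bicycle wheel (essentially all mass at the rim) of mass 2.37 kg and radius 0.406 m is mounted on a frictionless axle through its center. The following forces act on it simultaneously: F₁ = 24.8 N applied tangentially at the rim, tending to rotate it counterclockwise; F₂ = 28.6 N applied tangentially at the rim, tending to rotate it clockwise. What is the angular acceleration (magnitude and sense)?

I = MR² = (2.37)(0.406)² = 0.3907 kg·m².
Taking counterclockwise as positive: τ₁ = +(24.8)(0.406) = +10.07 N·m; τ₂ = −(28.6)(0.406) = −11.61 N·m.
Net torque τ = -1.543 N·m.
α = τ/I = -1.543/0.3907 = -3.949 rad/s².

α ≈ 3.95 rad/s², clockwise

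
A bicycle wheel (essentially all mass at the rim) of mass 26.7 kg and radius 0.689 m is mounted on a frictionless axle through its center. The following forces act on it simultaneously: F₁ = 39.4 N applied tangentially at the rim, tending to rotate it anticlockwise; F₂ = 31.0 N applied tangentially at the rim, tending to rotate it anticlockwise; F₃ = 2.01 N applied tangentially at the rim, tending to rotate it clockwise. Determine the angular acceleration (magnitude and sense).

α ≈ 3.72 rad/s², anticlockwise

I = MR² = (26.7)(0.689)² = 12.68 kg·m².
Taking anticlockwise as positive: τ₁ = +(39.4)(0.689) = +27.15 N·m; τ₂ = +(31.0)(0.689) = +21.36 N·m; τ₃ = −(2.01)(0.689) = −1.385 N·m.
Net torque τ = 47.12 N·m.
α = τ/I = 47.12/12.68 = 3.718 rad/s².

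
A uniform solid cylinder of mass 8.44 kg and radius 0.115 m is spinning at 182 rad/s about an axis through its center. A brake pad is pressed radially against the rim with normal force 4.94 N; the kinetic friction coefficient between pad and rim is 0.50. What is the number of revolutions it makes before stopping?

I = ½MR² = (1/2)(8.44)(0.115)² = 0.05581 kg·m².
Friction force f = μN = (0.50)(4.94) = 2.470 N at the rim; torque magnitude τ = fR = 0.2841 N·m, opposing ω.
|α| = τ/I = 0.2841/0.05581 = 5.090 rad/s² (deceleration).
ω² = ω₀² − 2|α|θ with ω = 0 ⇒ θ = ω₀²/(2|α|) = 3254 rad = 517.9 rev.

≈ 518 revolutions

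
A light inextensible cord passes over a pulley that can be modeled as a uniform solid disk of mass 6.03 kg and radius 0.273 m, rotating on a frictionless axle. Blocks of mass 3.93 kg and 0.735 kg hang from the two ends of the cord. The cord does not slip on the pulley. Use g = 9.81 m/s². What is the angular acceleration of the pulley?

α ≈ 14.9 rad/s²

I = ½MR² = (1/2)(6.03)(0.273)² = 0.2247 kg·m².
Heavier block: m₁g − T₁ = m₁a. Lighter block: T₂ − m₂g = m₂a.
Pulley: (T₁ − T₂)R = Iα = I(a/R), so T₁ − T₂ = (I/R²)a = (1/2)M_p a = 3.015·a.
Adding the three: (m₁ − m₂)g = (m₁ + m₂ + 3.015)a, so a = (3.93 − 0.735)(9.81)/(3.93 + 0.735 + 3.015) = 4.081 m/s².
α = a/R = 4.081/0.273 = 14.95 rad/s².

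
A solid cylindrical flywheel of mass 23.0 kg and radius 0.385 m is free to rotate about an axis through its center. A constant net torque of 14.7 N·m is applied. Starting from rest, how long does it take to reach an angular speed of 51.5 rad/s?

I = ½MR² = (1/2)(23.0)(0.385)² = 1.705 kg·m².
α = τ/I = 14.7/1.705 = 8.624 rad/s².
ω = αt ⇒ t = ω/α = 51.5/8.624 = 5.972 s.

t ≈ 5.97 s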